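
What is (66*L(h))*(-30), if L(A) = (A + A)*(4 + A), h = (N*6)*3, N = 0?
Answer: 0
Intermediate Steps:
h = 0 (h = (0*6)*3 = 0*3 = 0)
L(A) = 2*A*(4 + A) (L(A) = (2*A)*(4 + A) = 2*A*(4 + A))
(66*L(h))*(-30) = (66*(2*0*(4 + 0)))*(-30) = (66*(2*0*4))*(-30) = (66*0)*(-30) = 0*(-30) = 0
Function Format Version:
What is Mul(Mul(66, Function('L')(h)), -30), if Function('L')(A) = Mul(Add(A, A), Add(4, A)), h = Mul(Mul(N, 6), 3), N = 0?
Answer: 0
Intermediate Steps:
h = 0 (h = Mul(Mul(0, 6), 3) = Mul(0, 3) = 0)
Function('L')(A) = Mul(2, A, Add(4, A)) (Function('L')(A) = Mul(Mul(2, A), Add(4, A)) = Mul(2, A, Add(4, A)))
Mul(Mul(66, Function('L')(h)), -30) = Mul(Mul(66, Mul(2, 0, Add(4, 0))), -30) = Mul(Mul(66, Mul(2, 0, 4)), -30) = Mul(Mul(66, 0), -30) = Mul(0, -30) = 0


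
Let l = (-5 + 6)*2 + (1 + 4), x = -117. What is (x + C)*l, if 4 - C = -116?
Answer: 21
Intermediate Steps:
C = 120 (C = 4 - 1*(-116) = 4 + 116 = 120)
l = 7 (l = 1*2 + 5 = 2 + 5 = 7)
(x + C)*l = (-117 + 120)*7 = 3*7 = 21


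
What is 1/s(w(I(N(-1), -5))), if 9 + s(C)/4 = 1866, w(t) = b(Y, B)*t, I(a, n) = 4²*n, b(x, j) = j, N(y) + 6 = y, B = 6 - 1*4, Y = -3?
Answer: 1/7428 ≈ 0.00013463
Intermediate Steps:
B = 2 (B = 6 - 4 = 2)
N(y) = -6 + y
I(a, n) = 16*n
w(t) = 2*t
s(C) = 7428 (s(C) = -36 + 4*1866 = -36 + 7464 = 7428)
1/s(w(I(N(-1), -5))) = 1/7428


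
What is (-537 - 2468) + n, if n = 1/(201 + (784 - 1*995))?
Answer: -30051/10 ≈ -3005.1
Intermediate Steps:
n = -1/10 (n = 1/(201 + (784 - 995)) = 1/(201 - 211) = 1/(-10) = -1/10 ≈ -0.10000)
(-537 - 2468) + n = (-537 - 2468) - 1/10 = -3005 - 1/10 = -30051/10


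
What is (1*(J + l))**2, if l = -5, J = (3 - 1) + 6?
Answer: 9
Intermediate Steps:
J = 8 (J = 2 + 6 = 8)
(1*(J + l))**2 = (1*(8 - 5))**2 = (1*3)**2 = 3**2 = 9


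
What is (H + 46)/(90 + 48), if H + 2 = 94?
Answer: 1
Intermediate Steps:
H = 92 (H = -2 + 94 = 92)
(H + 46)/(90 + 48) = (92 + 46)/(90 + 48) = 138/138 = 138*(1/138) = 1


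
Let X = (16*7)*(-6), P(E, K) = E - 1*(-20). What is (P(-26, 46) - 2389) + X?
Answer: -3067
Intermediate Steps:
P(E, K) = 20 + E (P(E, K) = E + 20 = 20 + E)
X = -672 (X = 112*(-6) = -672)
(P(-26, 46) - 2389) + X = ((20 - 26) - 2389) - 672 = (-6 - 2389) - 672 = -2395 - 672 = -3067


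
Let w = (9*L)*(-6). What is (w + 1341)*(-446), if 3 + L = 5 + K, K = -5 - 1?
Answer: -694422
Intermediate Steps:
K = -6
L = -4 (L = -3 + (5 - 6) = -3 - 1 = -4)
w = 216 (w = (9*(-4))*(-6) = -36*(-6) = 216)
(w + 1341)*(-446) = (216 + 1341)*(-446) = 1557*(-446) = -694422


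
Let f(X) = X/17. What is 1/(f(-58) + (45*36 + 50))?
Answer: 17/28332 ≈ 0.00060003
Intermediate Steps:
f(X) = X/17 (f(X) = X*(1/17) = X/17)
1/(f(-58) + (45*36 + 50)) = 1/((1/17)*(-58) + (45*36 + 50)) = 1/(-58/17 + (1620 + 50)) = 1/(-58/17 + 1670) = 1/(28332/17) = 17/28332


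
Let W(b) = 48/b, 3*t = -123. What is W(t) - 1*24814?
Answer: -1017422/41 ≈ -24815.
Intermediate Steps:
t = -41 (t = (1/3)*(-123) = -41)
W(t) - 1*24814 = 48/(-41) - 1*24814 = 48*(-1/41) - 24814 = -48/41 - 24814 = -1017422/41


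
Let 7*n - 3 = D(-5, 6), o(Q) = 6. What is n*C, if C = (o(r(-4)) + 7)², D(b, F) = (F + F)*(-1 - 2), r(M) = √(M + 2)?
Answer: -5577/7 ≈ -796.71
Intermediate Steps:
r(M) = √(2 + M)
D(b, F) = -6*F (D(b, F) = (2*F)*(-3) = -6*F)
C = 169 (C = (6 + 7)² = 13² = 169)
n = -33/7 (n = 3/7 + (-6*6)/7 = 3/7 + (⅐)*(-36) = 3/7 - 36/7 = -33/7 ≈ -4.7143)
n*C = -33/7*169 = -5577/7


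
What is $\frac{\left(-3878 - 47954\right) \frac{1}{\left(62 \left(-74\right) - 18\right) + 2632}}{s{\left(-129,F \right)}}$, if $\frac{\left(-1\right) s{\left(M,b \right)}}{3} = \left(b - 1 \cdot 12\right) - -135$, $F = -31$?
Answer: $- \frac{6479}{68103} \approx -0.095135$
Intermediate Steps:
$s{\left(M,b \right)} = -369 - 3 b$ ($s{\left(M,b \right)} = - 3 \left(\left(b - 1 \cdot 12\right) - -135\right) = - 3 \left(\left(b - 12\right) + 135\right) = - 3 \left(\left(-12 + b\right) + 135\right) = - 3 \left(123 + b\right) = -369 - 3 b$)
$\frac{\left(-3878 - 47954\right) \frac{1}{\left(62 \left(-74\right) - 18\right) + 2632}}{s{\left(-129,F \right)}} = \frac{\left(-3878 - 47954\right) \frac{1}{\left(62 \left(-74\right) - 18\right) + 2632}}{-369 - -93} = \frac{\left(-51832\right) \frac{1}{\left(-4588 - 18\right) + 2632}}{-369 + 93} = \frac{\left(-51832\right) \frac{1}{-4606 + 2632}}{-276} = - \frac{51832}{-1974} \left(- \frac{1}{276}\right) = \left(-51832\right) \left(- \frac{1}{1974}\right) \left(- \frac{1}{276}\right) = \frac{25916}{987} \left(- \frac{1}{276}\right) = - \frac{6479}{68103}$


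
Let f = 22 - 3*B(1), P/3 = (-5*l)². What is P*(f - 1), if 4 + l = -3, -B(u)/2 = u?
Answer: 99225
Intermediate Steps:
B(u) = -2*u
l = -7 (l = -4 - 3 = -7)
P = 3675 (P = 3*(-5*(-7))² = 3*35² = 3*1225 = 3675)
f = 28 (f = 22 - (-6) = 22 - 3*(-2) = 22 + 6 = 28)
P*(f - 1) = 3675*(28 - 1) = 3675*27 = 99225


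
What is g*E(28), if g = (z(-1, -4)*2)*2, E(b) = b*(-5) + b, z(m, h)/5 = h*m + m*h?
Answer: -17920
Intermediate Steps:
z(m, h) = 10*h*m (z(m, h) = 5*(h*m + m*h) = 5*(h*m + h*m) = 5*(2*h*m) = 10*h*m)
E(b) = -4*b (E(b) = -5*b + b = -4*b)
g = 160 (g = ((10*(-4)*(-1))*2)*2 = (40*2)*2 = 80*2 = 160)
g*E(28) = 160*(-4*28) = 160*(-112) = -17920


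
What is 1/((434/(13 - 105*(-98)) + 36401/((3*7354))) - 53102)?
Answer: -227304786/12069954131761 ≈ -1.8832e-5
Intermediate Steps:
1/((434/(13 - 105*(-98)) + 36401/((3*7354))) - 53102) = 1/((434/(13 + 10290) + 36401/22062) - 53102) = 1/((434/10303 + 36401*(1/22062)) - 53102) = 1/((434*(1/10303) + 36401/22062) - 53102) = 1/((434/10303 + 36401/22062) - 53102) = 1/(384614411/227304786 - 53102) = 1/(-12069954131761/227304786) = -227304786/12069954131761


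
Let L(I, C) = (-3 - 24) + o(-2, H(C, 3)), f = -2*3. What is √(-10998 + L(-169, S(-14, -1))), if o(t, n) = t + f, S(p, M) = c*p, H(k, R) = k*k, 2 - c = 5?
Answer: I*√11033 ≈ 105.04*I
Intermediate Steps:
c = -3 (c = 2 - 1*5 = 2 - 5 = -3)
H(k, R) = k²
f = -6
S(p, M) = -3*p
o(t, n) = -6 + t (o(t, n) = t - 6 = -6 + t)
L(I, C) = -35 (L(I, C) = (-3 - 24) + (-6 - 2) = -27 - 8 = -35)
√(-10998 + L(-169, S(-14, -1))) = √(-10998 - 35) = √(-11033) = I*√11033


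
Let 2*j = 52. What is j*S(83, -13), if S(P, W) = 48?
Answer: 1248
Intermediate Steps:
j = 26 (j = (½)*52 = 26)
j*S(83, -13) = 26*48 = 1248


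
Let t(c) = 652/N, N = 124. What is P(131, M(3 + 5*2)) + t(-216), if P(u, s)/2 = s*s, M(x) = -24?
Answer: 35875/31 ≈ 1157.3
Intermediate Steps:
P(u, s) = 2*s² (P(u, s) = 2*(s*s) = 2*s²)
t(c) = 163/31 (t(c) = 652/124 = 652*(1/124) = 163/31)
P(131, M(3 + 5*2)) + t(-216) = 2*(-24)² + 163/31 = 2*576 + 163/31 = 1152 + 163/31 = 35875/31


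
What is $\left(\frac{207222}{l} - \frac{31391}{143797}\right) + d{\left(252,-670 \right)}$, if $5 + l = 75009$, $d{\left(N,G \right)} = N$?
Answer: $\frac{1372675849373}{5392675094} \approx 254.54$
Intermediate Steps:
$l = 75004$ ($l = -5 + 75009 = 75004$)
$\left(\frac{207222}{l} - \frac{31391}{143797}\right) + d{\left(252,-670 \right)} = \left(\frac{207222}{75004} - \frac{31391}{143797}\right) + 252 = \left(207222 \cdot \frac{1}{75004} - \frac{31391}{143797}\right) + 252 = \left(\frac{103611}{37502} - \frac{31391}{143797}\right) + 252 = \frac{13721725685}{5392675094} + 252 = \frac{1372675849373}{5392675094}$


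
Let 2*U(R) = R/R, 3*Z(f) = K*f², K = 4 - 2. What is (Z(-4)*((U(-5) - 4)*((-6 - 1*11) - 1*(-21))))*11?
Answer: -4928/3 ≈ -1642.7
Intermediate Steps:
K = 2
Z(f) = 2*f²/3 (Z(f) = (2*f²)/3 = 2*f²/3)
U(R) = ½ (U(R) = (R/R)/2 = (½)*1 = ½)
(Z(-4)*((U(-5) - 4)*((-6 - 1*11) - 1*(-21))))*11 = (((⅔)*(-4)²)*((½ - 4)*((-6 - 1*11) - 1*(-21))))*11 = (((⅔)*16)*(-7*((-6 - 11) + 21)/2))*11 = (32*(-7*(-17 + 21)/2)/3)*11 = (32*(-7/2*4)/3)*11 = ((32/3)*(-14))*11 = -448/3*11 = -4928/3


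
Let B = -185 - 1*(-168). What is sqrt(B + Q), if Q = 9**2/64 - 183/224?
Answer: I*sqrt(51905)/56 ≈ 4.0683*I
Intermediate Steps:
B = -17 (B = -185 + 168 = -17)
Q = 201/448 (Q = 81*(1/64) - 183*1/224 = 81/64 - 183/224 = 201/448 ≈ 0.44866)
sqrt(B + Q) = sqrt(-17 + 201/448) = sqrt(-7415/448) = I*sqrt(51905)/56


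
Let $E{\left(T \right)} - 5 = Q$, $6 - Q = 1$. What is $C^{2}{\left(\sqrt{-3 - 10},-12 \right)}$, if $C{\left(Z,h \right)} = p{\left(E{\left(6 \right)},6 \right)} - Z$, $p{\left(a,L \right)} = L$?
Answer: $\left(6 - i \sqrt{13}\right)^{2} \approx 23.0 - 43.267 i$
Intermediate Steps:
$Q = 5$ ($Q = 6 - 1 = 5$)
$E{\left(T \right)} = 10$ ($E{\left(T \right)} = 5 + 5 = 10$)
$C{\left(Z,h \right)} = 6 - Z$
$C^{2}{\left(\sqrt{-3 - 10},-12 \right)} = \left(6 - \sqrt{-3 - 10}\right)^{2} = \left(6 - \sqrt{-13}\right)^{2} = \left(6 - i \sqrt{13}\right)^{2}$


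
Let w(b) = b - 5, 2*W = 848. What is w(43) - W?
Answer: -386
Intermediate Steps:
W = 424 (W = (½)*848 = 424)
w(b) = -5 + b
w(43) - W = (-5 + 43) - 1*424 = 38 - 424 = -386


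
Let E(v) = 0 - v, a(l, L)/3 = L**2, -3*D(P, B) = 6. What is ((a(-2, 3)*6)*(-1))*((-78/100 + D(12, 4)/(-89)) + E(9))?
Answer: 3517101/2225 ≈ 1580.7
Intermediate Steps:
D(P, B) = -2 (D(P, B) = -1/3*6 = -2)
a(l, L) = 3*L**2
E(v) = -v
((a(-2, 3)*6)*(-1))*((-78/100 + D(12, 4)/(-89)) + E(9)) = (((3*3**2)*6)*(-1))*((-78/100 - 2/(-89)) - 1*9) = (((3*9)*6)*(-1))*((-78*1/100 - 2*(-1/89)) - 9) = ((27*6)*(-1))*((-39/50 + 2/89) - 9) = (162*(-1))*(-3371/4450 - 9) = -162*(-43421/4450) = 3517101/2225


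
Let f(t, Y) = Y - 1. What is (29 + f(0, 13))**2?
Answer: 1681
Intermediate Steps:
f(t, Y) = -1 + Y
(29 + f(0, 13))**2 = (29 + (-1 + 13))**2 = (29 + 12)**2 = 41**2 = 1681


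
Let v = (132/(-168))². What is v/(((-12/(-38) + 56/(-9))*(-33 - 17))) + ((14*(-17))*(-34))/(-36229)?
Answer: -79345001761/358594642000 ≈ -0.22127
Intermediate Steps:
v = 121/196 (v = (132*(-1/168))² = (-11/14)² = 121/196 ≈ 0.61735)
v/(((-12/(-38) + 56/(-9))*(-33 - 17))) + ((14*(-17))*(-34))/(-36229) = 121/(196*(((-12/(-38) + 56/(-9))*(-33 - 17)))) + ((14*(-17))*(-34))/(-36229) = 121/(196*(((-12*(-1/38) + 56*(-⅑))*(-50)))) - 238*(-34)*(-1/36229) = 121/(196*(((6/19 - 56/9)*(-50)))) + 8092*(-1/36229) = 121/(196*((-1010/171*(-50)))) - 8092/36229 = 121/(196*(50500/171)) - 8092/36229 = (121/196)*(171/50500) - 8092/36229 = 20691/9898000 - 8092/36229 = -79345001761/358594642000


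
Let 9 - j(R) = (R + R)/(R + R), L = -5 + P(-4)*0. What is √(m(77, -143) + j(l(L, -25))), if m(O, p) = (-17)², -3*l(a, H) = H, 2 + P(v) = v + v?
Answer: 3*√33 ≈ 17.234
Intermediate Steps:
P(v) = -2 + 2*v (P(v) = -2 + (v + v) = -2 + 2*v)
L = -5 (L = -5 + (-2 + 2*(-4))*0 = -5 + (-2 - 8)*0 = -5 - 10*0 = -5 + 0 = -5)
l(a, H) = -H/3
m(O, p) = 289
j(R) = 8 (j(R) = 9 - (R + R)/(R + R) = 9 - 2*R/(2*R) = 9 - 2*R*1/(2*R) = 9 - 1*1 = 9 - 1 = 8)
√(m(77, -143) + j(l(L, -25))) = √(289 + 8) = √297 = 3*√33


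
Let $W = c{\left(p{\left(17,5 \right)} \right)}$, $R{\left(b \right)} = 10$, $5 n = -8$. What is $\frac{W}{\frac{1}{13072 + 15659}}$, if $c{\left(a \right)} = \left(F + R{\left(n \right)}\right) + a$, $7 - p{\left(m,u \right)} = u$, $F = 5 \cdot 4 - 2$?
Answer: $861930$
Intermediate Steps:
$n = - \frac{8}{5}$ ($n = \frac{1}{5} \left(-8\right) = - \frac{8}{5} \approx -1.6$)
$F = 18$ ($F = 20 - 2 = 18$)
$p{\left(m,u \right)} = 7 - u$
$c{\left(a \right)} = 28 + a$ ($c{\left(a \right)} = \left(18 + 10\right) + a = 28 + a$)
$W = 30$ ($W = 28 + \left(7 - 5\right) = 28 + 2 = 30$)
$\frac{W}{\frac{1}{13072 + 15659}} = \frac{30}{\frac{1}{13072 + 15659}} = \frac{30}{\frac{1}{28731}} = 30 \frac{1}{\frac{1}{28731}} = 30 \cdot 28731 = 861930$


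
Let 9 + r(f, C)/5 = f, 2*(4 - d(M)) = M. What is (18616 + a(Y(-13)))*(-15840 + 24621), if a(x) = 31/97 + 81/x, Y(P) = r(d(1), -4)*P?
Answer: 11337593058579/69355 ≈ 1.6347e+8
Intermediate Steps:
d(M) = 4 - M/2
r(f, C) = -45 + 5*f
Y(P) = -55*P/2 (Y(P) = (-45 + 5*(4 - 1/2*1))*P = (-45 + 5*(4 - 1/2))*P = (-45 + 5*(7/2))*P = (-45 + 35/2)*P = -55*P/2)
a(x) = 31/97 + 81/x (a(x) = 31*(1/97) + 81/x = 31/97 + 81/x)
(18616 + a(Y(-13)))*(-15840 + 24621) = (18616 + (31/97 + 81/((-55/2*(-13)))))*(-15840 + 24621) = (18616 + (31/97 + 81/(715/2)))*8781 = (18616 + (31/97 + 81*(2/715)))*8781 = (18616 + (31/97 + 162/715))*8781 = (18616 + 37879/69355)*8781 = (1291150559/69355)*8781 = 11337593058579/69355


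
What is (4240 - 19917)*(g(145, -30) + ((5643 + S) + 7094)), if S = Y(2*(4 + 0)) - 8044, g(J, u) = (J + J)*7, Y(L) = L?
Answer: -105521887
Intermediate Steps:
g(J, u) = 14*J (g(J, u) = (2*J)*7 = 14*J)
S = -8036 (S = 2*(4 + 0) - 8044 = 2*4 - 8044 = 8 - 8044 = -8036)
(4240 - 19917)*(g(145, -30) + ((5643 + S) + 7094)) = (4240 - 19917)*(14*145 + ((5643 - 8036) + 7094)) = -15677*(2030 + (-2393 + 7094)) = -15677*(2030 + 4701) = -15677*6731 = -105521887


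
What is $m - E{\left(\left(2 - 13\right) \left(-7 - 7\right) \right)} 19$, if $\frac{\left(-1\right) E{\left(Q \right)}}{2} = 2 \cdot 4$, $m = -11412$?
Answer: $-11108$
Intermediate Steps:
$E{\left(Q \right)} = -16$ ($E{\left(Q \right)} = - 2 \cdot 2 \cdot 4 = \left(-2\right) 8 = -16$)
$m - E{\left(\left(2 - 13\right) \left(-7 - 7\right) \right)} 19 = -11412 - \left(-16\right) 19 = -11412 - -304 = -11412 + 304 = -11108$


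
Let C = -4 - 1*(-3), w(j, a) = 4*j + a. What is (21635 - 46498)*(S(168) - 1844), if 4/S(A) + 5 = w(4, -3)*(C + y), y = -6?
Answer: 1100361791/24 ≈ 4.5848e+7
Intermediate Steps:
w(j, a) = a + 4*j
C = -1 (C = -4 + 3 = -1)
S(A) = -1/24 (S(A) = 4/(-5 + (-3 + 4*4)*(-1 - 6)) = 4/(-5 + (-3 + 16)*(-7)) = 4/(-5 + 13*(-7)) = 4/(-5 - 91) = 4/(-96) = 4*(-1/96) = -1/24)
(21635 - 46498)*(S(168) - 1844) = (21635 - 46498)*(-1/24 - 1844) = -24863*(-44257/24) = 1100361791/24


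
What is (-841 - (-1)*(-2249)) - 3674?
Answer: -6764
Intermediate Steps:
(-841 - (-1)*(-2249)) - 3674 = (-841 - 1*2249) - 3674 = (-841 - 2249) - 3674 = -3090 - 3674 = -6764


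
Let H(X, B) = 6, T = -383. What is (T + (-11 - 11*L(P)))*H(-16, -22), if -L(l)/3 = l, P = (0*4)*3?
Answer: -2364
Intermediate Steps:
P = 0 (P = 0*3 = 0)
L(l) = -3*l
(T + (-11 - 11*L(P)))*H(-16, -22) = (-383 + (-11 - (-33)*0))*6 = (-383 + (-11 - 11*0))*6 = (-383 + (-11 + 0))*6 = (-383 - 11)*6 = -394*6 = -2364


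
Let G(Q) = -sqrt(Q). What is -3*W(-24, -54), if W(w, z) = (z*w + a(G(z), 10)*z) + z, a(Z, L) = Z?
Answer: -3726 - 486*I*sqrt(6) ≈ -3726.0 - 1190.5*I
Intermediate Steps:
W(w, z) = z - z**(3/2) + w*z (W(w, z) = (z*w + (-sqrt(z))*z) + z = (w*z - z**(3/2)) + z = (-z**(3/2) + w*z) + z = z - z**(3/2) + w*z)
-3*W(-24, -54) = -(-162)*(1 - 24 - sqrt(-54)) = -(-162)*(1 - 24 - 3*I*sqrt(6)) = -(-162)*(-23 - 3*I*sqrt(6)) = -3*(1242 + 162*I*sqrt(6)) = -3726 - 486*I*sqrt(6)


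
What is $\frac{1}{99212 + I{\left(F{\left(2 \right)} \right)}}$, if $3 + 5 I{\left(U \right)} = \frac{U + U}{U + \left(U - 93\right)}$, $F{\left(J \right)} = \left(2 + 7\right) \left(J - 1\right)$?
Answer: $\frac{125}{12401419} \approx 1.0079 \cdot 10^{-5}$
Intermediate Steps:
$F{\left(J \right)} = -9 + 9 J$ ($F{\left(J \right)} = 9 \left(-1 + J\right) = -9 + 9 J$)
$I{\left(U \right)} = - \frac{3}{5} + \frac{2 U}{5 \left(-93 + 2 U\right)}$ ($I{\left(U \right)} = - \frac{3}{5} + \frac{\left(U + U\right) \frac{1}{U + \left(U - 93\right)}}{5} = - \frac{3}{5} + \frac{2 U \frac{1}{U + \left(-93 + U\right)}}{5} = - \frac{3}{5} + \frac{2 U \frac{1}{-93 + 2 U}}{5} = - \frac{3}{5} + \frac{2 U}{5 \left(-93 + 2 U\right)}$)
$\frac{1}{99212 + I{\left(F{\left(2 \right)} \right)}} = \frac{1}{99212 + \frac{279 - 4 \left(-9 + 9 \cdot 2\right)}{5 \left(-93 + 2 \left(-9 + 9 \cdot 2\right)\right)}} = \frac{1}{99212 + \frac{279 - 4 \left(-9 + 18\right)}{5 \left(-93 + 2 \left(-9 + 18\right)\right)}} = \frac{1}{99212 + \frac{279 - 36}{5 \left(-93 + 2 \cdot 9\right)}} = \frac{1}{99212 + \frac{279 - 36}{5 \left(-93 + 18\right)}} = \frac{1}{99212 + \frac{1}{5} \frac{1}{-75} \cdot 243} = \frac{1}{99212 + \frac{1}{5} \left(- \frac{1}{75}\right) 243} = \frac{1}{99212 - \frac{81}{125}} = \frac{1}{\frac{12401419}{125}} = \frac{125}{12401419}$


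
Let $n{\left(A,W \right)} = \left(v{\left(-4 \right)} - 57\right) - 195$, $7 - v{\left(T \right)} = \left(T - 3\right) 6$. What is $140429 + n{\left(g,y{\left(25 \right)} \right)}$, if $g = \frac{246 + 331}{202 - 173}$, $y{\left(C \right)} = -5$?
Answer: $140226$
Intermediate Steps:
$v{\left(T \right)} = 25 - 6 T$ ($v{\left(T \right)} = 7 - \left(T - 3\right) 6 = 7 - \left(-3 + T\right) 6 = 7 - \left(-18 + 6 T\right) = 25 - 6 T$)
$g = \frac{577}{29} \approx 19.897$
$n{\left(A,W \right)} = -203$ ($n{\left(A,W \right)} = \left(\left(25 - -24\right) - 57\right) - 195 = \left(\left(25 + 24\right) - 57\right) - 195 = \left(49 - 57\right) - 195 = -8 - 195 = -203$)
$140429 + n{\left(g,y{\left(25 \right)} \right)} = 140429 - 203 = 140226$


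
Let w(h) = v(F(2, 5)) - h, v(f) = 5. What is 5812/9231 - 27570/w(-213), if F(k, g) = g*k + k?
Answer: -126615827/1006179 ≈ -125.84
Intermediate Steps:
F(k, g) = k + g*k
w(h) = 5 - h
5812/9231 - 27570/w(-213) = 5812/9231 - 27570/(5 - 1*(-213)) = 5812*(1/9231) - 27570/(5 + 213) = 5812/9231 - 27570/218 = 5812/9231 - 27570*1/218 = 5812/9231 - 13785/109 = -126615827/1006179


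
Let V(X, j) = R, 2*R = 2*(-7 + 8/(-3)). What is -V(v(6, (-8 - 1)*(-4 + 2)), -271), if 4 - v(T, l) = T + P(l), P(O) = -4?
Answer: 29/3 ≈ 9.6667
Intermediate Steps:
v(T, l) = 8 - T (v(T, l) = 4 - (T - 4) = 4 - (-4 + T) = 4 + (4 - T) = 8 - T)
R = -29/3 (R = (2*(-7 + 8/(-3)))/2 = (2*(-7 + 8*(-1/3)))/2 = (2*(-7 - 8/3))/2 = (2*(-29/3))/2 = (1/2)*(-58/3) = -29/3 ≈ -9.6667)
V(X, j) = -29/3
-V(v(6, (-8 - 1)*(-4 + 2)), -271) = -1*(-29/3) = 29/3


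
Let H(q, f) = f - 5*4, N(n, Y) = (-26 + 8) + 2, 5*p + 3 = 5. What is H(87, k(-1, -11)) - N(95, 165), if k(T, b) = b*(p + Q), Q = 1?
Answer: -97/5 ≈ -19.400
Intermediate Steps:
p = ⅖ (p = -⅗ + (⅕)*5 = -⅗ + 1 = ⅖ ≈ 0.40000)
N(n, Y) = -16 (N(n, Y) = -18 + 2 = -16)
k(T, b) = 7*b/5 (k(T, b) = b*(⅖ + 1) = b*(7/5) = 7*b/5)
H(q, f) = -20 + f (H(q, f) = f - 20 = -20 + f)
H(87, k(-1, -11)) - N(95, 165) = (-20 + (7/5)*(-11)) - 1*(-16) = (-20 - 77/5) + 16 = -177/5 + 16 = -97/5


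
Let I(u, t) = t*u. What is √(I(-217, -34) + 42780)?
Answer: √50158 ≈ 223.96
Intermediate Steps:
√(I(-217, -34) + 42780) = √(-34*(-217) + 42780) = √(7378 + 42780) = √50158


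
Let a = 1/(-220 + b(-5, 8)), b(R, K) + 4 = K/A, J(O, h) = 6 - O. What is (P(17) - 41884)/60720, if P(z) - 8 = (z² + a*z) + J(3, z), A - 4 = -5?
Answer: -643167/939136 ≈ -0.68485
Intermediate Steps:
A = -1 (A = 4 - 5 = -1)
b(R, K) = -4 - K (b(R, K) = -4 + K/(-1) = -4 + K*(-1) = -4 - K)
a = -1/232 (a = 1/(-220 + (-4 - 1*8)) = 1/(-220 + (-4 - 8)) = 1/(-220 - 12) = 1/(-232) = -1/232 ≈ -0.0043103)
P(z) = 11 + z² - z/232 (P(z) = 8 + ((z² - z/232) + (6 - 1*3)) = 8 + ((z² - z/232) + (6 - 3)) = 8 + ((z² - z/232) + 3) = 8 + (3 + z² - z/232) = 11 + z² - z/232)
(P(17) - 41884)/60720 = ((11 + 17² - 1/232*17) - 41884)/60720 = ((11 + 289 - 17/232) - 41884)*(1/60720) = (69583/232 - 41884)*(1/60720) = -9647505/232*1/60720 = -643167/939136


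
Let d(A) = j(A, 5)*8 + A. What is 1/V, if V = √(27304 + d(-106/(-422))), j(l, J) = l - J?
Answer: √1213921191/5753181 ≈ 0.0060560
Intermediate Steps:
d(A) = -40 + 9*A (d(A) = (A - 1*5)*8 + A = (A - 5)*8 + A = (-5 + A)*8 + A = (-40 + 8*A) + A = -40 + 9*A)
V = √1213921191/211 (V = √(27304 + (-40 + 9*(-106/(-422)))) = √(27304 + (-40 + 9*(-106*(-1/422)))) = √(27304 + (-40 + 9*(53/211))) = √(27304 + (-40 + 477/211)) = √(27304 - 7963/211) = √(5753181/211) = √1213921191/211 ≈ 165.13)
1/V = 1/(√1213921191/211) = √1213921191/5753181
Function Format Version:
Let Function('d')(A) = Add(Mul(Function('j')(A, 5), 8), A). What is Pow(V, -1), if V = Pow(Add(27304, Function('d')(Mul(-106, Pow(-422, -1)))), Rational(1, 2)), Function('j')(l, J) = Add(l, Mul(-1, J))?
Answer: Mul(Rational(1, 5753181), Pow(1213921191, Rational(1, 2))) ≈ 0.0060560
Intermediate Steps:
Function('d')(A) = Add(-40, Mul(9, A)) (Function('d')(A) = Add(Mul(Add(A, Mul(-1, 5)), 8), A) = Add(Mul(Add(A, -5), 8), A) = Add(Mul(Add(-5, A), 8), A) = Add(Add(-40, Mul(8, A)), A) = Add(-40, Mul(9, A)))
V = Mul(Rational(1, 211), Pow(1213921191, Rational(1, 2))) (V = Pow(Add(27304, Add(-40, Mul(9, Mul(-106, Pow(-422, -1))))), Rational(1, 2)) = Pow(Add(27304, Add(-40, Mul(9, Mul(-106, Rational(-1, 422))))), Rational(1, 2)) = Pow(Add(27304, Add(-40, Mul(9, Rational(53, 211)))), Rational(1, 2)) = Pow(Add(27304, Add(-40, Rational(477, 211))), Rational(1, 2)) = Pow(Add(27304, Rational(-7963, 211)), Rational(1, 2)) = Pow(Rational(5753181, 211), Rational(1, 2)) = Mul(Rational(1, 211), Pow(1213921191, Rational(1, 2))) ≈ 165.13)
Pow(V, -1) = Pow(Mul(Rational(1, 211), Pow(1213921191, Rational(1, 2))), -1) = Mul(Rational(1, 5753181), Pow(1213921191, Rational(1, 2)))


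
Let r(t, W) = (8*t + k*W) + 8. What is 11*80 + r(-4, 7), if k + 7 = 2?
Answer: 821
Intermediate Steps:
k = -5 (k = -7 + 2 = -5)
r(t, W) = 8 - 5*W + 8*t (r(t, W) = (8*t - 5*W) + 8 = (-5*W + 8*t) + 8 = 8 - 5*W + 8*t)
11*80 + r(-4, 7) = 11*80 + (8 - 5*7 + 8*(-4)) = 880 + (8 - 35 - 32) = 880 - 59 = 821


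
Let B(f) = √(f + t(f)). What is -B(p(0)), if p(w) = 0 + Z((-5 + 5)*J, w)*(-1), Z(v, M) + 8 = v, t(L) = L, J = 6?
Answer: -4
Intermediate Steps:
Z(v, M) = -8 + v
p(w) = 8 (p(w) = 0 + (-8 + (-5 + 5)*6)*(-1) = 0 + (-8 + 0*6)*(-1) = 0 + (-8 + 0)*(-1) = 0 - 8*(-1) = 0 + 8 = 8)
B(f) = √2*√f (B(f) = √(f + f) = √(2*f) = √2*√f)
-B(p(0)) = -√2*√8 = -√2*2*√2 = -1*4 = -4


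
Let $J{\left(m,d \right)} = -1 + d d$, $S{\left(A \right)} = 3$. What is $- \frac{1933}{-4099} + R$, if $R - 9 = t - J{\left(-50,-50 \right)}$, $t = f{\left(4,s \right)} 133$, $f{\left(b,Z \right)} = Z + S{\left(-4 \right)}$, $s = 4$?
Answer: $- \frac{6388408}{4099} \approx -1558.5$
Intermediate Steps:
$f{\left(b,Z \right)} = 3 + Z$ ($f{\left(b,Z \right)} = Z + 3 = 3 + Z$)
$J{\left(m,d \right)} = -1 + d^{2}$
$t = 931$ ($t = \left(3 + 4\right) 133 = 7 \cdot 133 = 931$)
$R = -1559$ ($R = 9 + \left(931 - \left(-1 + \left(-50\right)^{2}\right)\right) = 9 + \left(931 - \left(-1 + 2500\right)\right) = 9 + \left(931 - 2499\right) = 9 - 1568 = -1559$)
$- \frac{1933}{-4099} + R = - \frac{1933}{-4099} - 1559 = \left(-1933\right) \left(- \frac{1}{4099}\right) - 1559 = \frac{1933}{4099} - 1559 = - \frac{6388408}{4099}$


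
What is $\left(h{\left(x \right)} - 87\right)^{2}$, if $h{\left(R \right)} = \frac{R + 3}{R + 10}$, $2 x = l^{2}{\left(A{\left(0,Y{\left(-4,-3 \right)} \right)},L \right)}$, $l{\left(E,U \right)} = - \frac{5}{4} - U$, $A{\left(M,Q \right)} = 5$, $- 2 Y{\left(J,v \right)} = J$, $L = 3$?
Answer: $\frac{56460196}{7569} \approx 7459.4$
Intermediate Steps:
$Y{\left(J,v \right)} = - \frac{J}{2}$
$l{\left(E,U \right)} = - \frac{5}{4} - U$ ($l{\left(E,U \right)} = \left(-5\right) \frac{1}{4} - U = - \frac{5}{4} - U$)
$x = \frac{289}{32}$ ($x = \frac{\left(- \frac{5}{4} - 3\right)^{2}}{2} = \frac{\left(- \frac{17}{4}\right)^{2}}{2} = \frac{1}{2} \cdot \frac{289}{16} = \frac{289}{32} \approx 9.0313$)
$h{\left(R \right)} = \frac{3 + R}{10 + R}$
$\left(h{\left(x \right)} - 87\right)^{2} = \left(\frac{3 + \frac{289}{32}}{10 + \frac{289}{32}} - 87\right)^{2} = \left(\frac{1}{\frac{609}{32}} \cdot \frac{385}{32} - 87\right)^{2} = \left(\frac{32}{609} \cdot \frac{385}{32} - 87\right)^{2} = \left(\frac{55}{87} - 87\right)^{2} = \left(- \frac{7514}{87}\right)^{2} = \frac{56460196}{7569}$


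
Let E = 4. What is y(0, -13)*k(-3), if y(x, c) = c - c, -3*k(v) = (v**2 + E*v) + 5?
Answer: 0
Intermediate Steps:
k(v) = -5/3 - 4*v/3 - v**2/3 (k(v) = -((v**2 + 4*v) + 5)/3 = -(5 + v**2 + 4*v)/3 = -5/3 - 4*v/3 - v**2/3)
y(x, c) = 0
y(0, -13)*k(-3) = 0*(-5/3 - 4/3*(-3) - 1/3*(-3)**2) = 0*(-5/3 + 4 - 1/3*9) = 0*(-5/3 + 4 - 3) = 0*(-2/3) = 0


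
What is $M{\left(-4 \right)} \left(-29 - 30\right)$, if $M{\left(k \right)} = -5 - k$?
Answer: $59$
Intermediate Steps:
$M{\left(-4 \right)} \left(-29 - 30\right) = \left(-5 - -4\right) \left(-29 - 30\right) = \left(-5 + 4\right) \left(-59\right) = \left(-1\right) \left(-59\right) = 59$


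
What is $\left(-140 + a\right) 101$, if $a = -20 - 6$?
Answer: $-16766$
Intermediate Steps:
$a = -26$
$\left(-140 + a\right) 101 = \left(-140 - 26\right) 101 = \left(-166\right) 101 = -16766$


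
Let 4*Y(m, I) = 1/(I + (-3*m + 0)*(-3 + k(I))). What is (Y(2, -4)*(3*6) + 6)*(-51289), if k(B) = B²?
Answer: -50006775/164 ≈ -3.0492e+5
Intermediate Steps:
Y(m, I) = 1/(4*(I - 3*m*(-3 + I²))) (Y(m, I) = 1/(4*(I + (-3*m + 0)*(-3 + I²))) = 1/(4*(I + (-3*m)*(-3 + I²))) = 1/(4*(I - 3*m*(-3 + I²))))
(Y(2, -4)*(3*6) + 6)*(-51289) = ((1/(4*(-4 + 9*2 - 3*2*(-4)²)))*(3*6) + 6)*(-51289) = ((1/(4*(-4 + 18 - 3*2*16)))*18 + 6)*(-51289) = ((1/(4*(-4 + 18 - 96)))*18 + 6)*(-51289) = (((¼)/(-82))*18 + 6)*(-51289) = (((¼)*(-1/82))*18 + 6)*(-51289) = (-1/328*18 + 6)*(-51289) = (-9/164 + 6)*(-51289) = (975/164)*(-51289) = -50006775/164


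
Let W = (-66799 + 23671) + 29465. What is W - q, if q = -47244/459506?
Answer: -3139091617/229753 ≈ -13663.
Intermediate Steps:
q = -23622/229753 (q = -47244*1/459506 = -23622/229753 ≈ -0.10281)
W = -13663 (W = -43128 + 29465 = -13663)
W - q = -13663 - 1*(-23622/229753) = -13663 + 23622/229753 = -3139091617/229753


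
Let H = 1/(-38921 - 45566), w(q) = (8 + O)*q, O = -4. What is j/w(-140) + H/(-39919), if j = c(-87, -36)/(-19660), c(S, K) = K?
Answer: -30350976577/9282844848477200 ≈ -3.2696e-6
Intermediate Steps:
w(q) = 4*q (w(q) = (8 - 4)*q = 4*q)
H = -1/84487 (H = 1/(-84487) = -1/84487 ≈ -1.1836e-5)
j = 9/4915 (j = -36/(-19660) = -36*(-1/19660) = 9/4915 ≈ 0.0018311)
j/w(-140) + H/(-39919) = 9/(4915*((4*(-140)))) - 1/84487/(-39919) = (9/4915)/(-560) - 1/84487*(-1/39919) = (9/4915)*(-1/560) + 1/3372636553 = -9/2752400 + 1/3372636553 = -30350976577/9282844848477200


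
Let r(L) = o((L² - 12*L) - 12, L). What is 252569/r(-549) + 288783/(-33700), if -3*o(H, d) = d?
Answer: 8458728011/6167100 ≈ 1371.6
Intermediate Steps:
o(H, d) = -d/3
r(L) = -L/3
252569/r(-549) + 288783/(-33700) = 252569/((-⅓*(-549))) + 288783/(-33700) = 252569/183 + 288783*(-1/33700) = 252569*(1/183) - 288783/33700 = 252569/183 - 288783/33700 = 8458728011/6167100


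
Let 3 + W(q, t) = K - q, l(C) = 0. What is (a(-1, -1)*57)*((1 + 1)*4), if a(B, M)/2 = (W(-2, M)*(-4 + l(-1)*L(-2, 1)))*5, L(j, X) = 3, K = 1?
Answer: 0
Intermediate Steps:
W(q, t) = -2 - q (W(q, t) = -3 + (1 - q) = -2 - q)
a(B, M) = 0 (a(B, M) = 2*(((-2 - 1*(-2))*(-4 + 0*3))*5) = 2*(((-2 + 2)*(-4 + 0))*5) = 2*((0*(-4))*5) = 2*(0*5) = 2*0 = 0)
(a(-1, -1)*57)*((1 + 1)*4) = (0*57)*((1 + 1)*4) = 0*(2*4) = 0*8 = 0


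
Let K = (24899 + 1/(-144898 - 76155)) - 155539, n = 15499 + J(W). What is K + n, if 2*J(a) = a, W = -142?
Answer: -25467958237/221053 ≈ -1.1521e+5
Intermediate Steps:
J(a) = a/2
n = 15428 (n = 15499 + (½)*(-142) = 15499 - 71 = 15428)
K = -28878363921/221053 (K = (24899 + 1/(-221053)) - 155539 = (24899 - 1/221053) - 155539 = 5503998646/221053 - 155539 = -28878363921/221053 ≈ -1.3064e+5)
K + n = -28878363921/221053 + 15428 = -25467958237/221053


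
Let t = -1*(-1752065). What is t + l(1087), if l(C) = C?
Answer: 1753152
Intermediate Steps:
t = 1752065
t + l(1087) = 1752065 + 1087 = 1753152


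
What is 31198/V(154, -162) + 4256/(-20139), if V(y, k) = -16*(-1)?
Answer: 44873459/23016 ≈ 1949.7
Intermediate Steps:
V(y, k) = 16
31198/V(154, -162) + 4256/(-20139) = 31198/16 + 4256/(-20139) = 31198*(1/16) + 4256*(-1/20139) = 15599/8 - 608/2877 = 44873459/23016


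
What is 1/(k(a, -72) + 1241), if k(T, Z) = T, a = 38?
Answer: 1/1279 ≈ 0.00078186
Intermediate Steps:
1/(k(a, -72) + 1241) = 1/(38 + 1241) = 1/1279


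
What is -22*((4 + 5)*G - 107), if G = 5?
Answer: 1364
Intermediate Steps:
-22*((4 + 5)*G - 107) = -22*((4 + 5)*5 - 107) = -22*(9*5 - 107) = -22*(45 - 107) = -22*(-62) = 1364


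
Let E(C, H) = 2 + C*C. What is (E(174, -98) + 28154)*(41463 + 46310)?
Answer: 5128751936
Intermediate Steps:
E(C, H) = 2 + C²
(E(174, -98) + 28154)*(41463 + 46310) = ((2 + 174²) + 28154)*(41463 + 46310) = ((2 + 30276) + 28154)*87773 = (30278 + 28154)*87773 = 58432*87773 = 5128751936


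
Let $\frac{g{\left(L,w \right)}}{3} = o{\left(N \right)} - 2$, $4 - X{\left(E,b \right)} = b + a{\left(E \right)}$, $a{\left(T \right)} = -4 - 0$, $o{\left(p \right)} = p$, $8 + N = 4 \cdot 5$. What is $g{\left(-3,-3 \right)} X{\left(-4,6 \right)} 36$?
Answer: $2160$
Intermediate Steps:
$N = 12$ ($N = -8 + 4 \cdot 5 = -8 + 20 = 12$)
$a{\left(T \right)} = -4$ ($a{\left(T \right)} = -4 + 0 = -4$)
$X{\left(E,b \right)} = 8 - b$ ($X{\left(E,b \right)} = 4 - \left(b - 4\right) = 4 - \left(-4 + b\right) = 8 - b$)
$g{\left(L,w \right)} = 30$ ($g{\left(L,w \right)} = 3 \left(12 - 2\right) = 3 \cdot 10 = 30$)
$g{\left(-3,-3 \right)} X{\left(-4,6 \right)} 36 = 30 \left(8 - 6\right) 36 = 30 \cdot 2 \cdot 36 = 60 \cdot 36 = 2160$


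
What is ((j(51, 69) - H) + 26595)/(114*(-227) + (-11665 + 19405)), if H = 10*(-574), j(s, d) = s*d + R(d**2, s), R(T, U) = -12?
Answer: -17921/9069 ≈ -1.9761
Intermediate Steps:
j(s, d) = -12 + d*s (j(s, d) = s*d - 12 = d*s - 12 = -12 + d*s)
H = -5740
((j(51, 69) - H) + 26595)/(114*(-227) + (-11665 + 19405)) = (((-12 + 69*51) - 1*(-5740)) + 26595)/(114*(-227) + (-11665 + 19405)) = (((-12 + 3519) + 5740) + 26595)/(-25878 + 7740) = ((3507 + 5740) + 26595)/(-18138) = (9247 + 26595)*(-1/18138) = 35842*(-1/18138) = -17921/9069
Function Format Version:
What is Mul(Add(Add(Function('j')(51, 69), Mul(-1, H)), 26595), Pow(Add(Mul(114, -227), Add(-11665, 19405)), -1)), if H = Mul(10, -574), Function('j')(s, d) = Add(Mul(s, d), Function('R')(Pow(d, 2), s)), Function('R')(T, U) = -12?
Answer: Rational(-17921, 9069) ≈ -1.9761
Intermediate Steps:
Function('j')(s, d) = Add(-12, Mul(d, s)) (Function('j')(s, d) = Add(Mul(s, d), -12) = Add(Mul(d, s), -12) = Add(-12, Mul(d, s)))
H = -5740
Mul(Add(Add(Function('j')(51, 69), Mul(-1, H)), 26595), Pow(Add(Mul(114, -227), Add(-11665, 19405)), -1)) = Mul(Add(Add(Add(-12, Mul(69, 51)), Mul(-1, -5740)), 26595), Pow(Add(Mul(114, -227), Add(-11665, 19405)), -1)) = Mul(Add(Add(Add(-12, 3519), 5740), 26595), Pow(Add(-25878, 7740), -1)) = Mul(Add(Add(3507, 5740), 26595), Pow(-18138, -1)) = Mul(Add(9247, 26595), Rational(-1, 18138)) = Mul(35842, Rational(-1, 18138)) = Rational(-17921, 9069)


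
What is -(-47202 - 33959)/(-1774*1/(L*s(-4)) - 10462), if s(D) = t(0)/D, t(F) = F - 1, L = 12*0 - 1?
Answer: -81161/3366 ≈ -24.112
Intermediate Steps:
L = -1 (L = 0 - 1 = -1)
t(F) = -1 + F
s(D) = -1/D (s(D) = (-1 + 0)/D = -1/D)
-(-47202 - 33959)/(-1774*1/(L*s(-4)) - 10462) = -(-47202 - 33959)/(-1774/((-(-1)/(-4))) - 10462) = -(-81161)/(-1774/((-(-1)*(-1)/4)) - 10462) = -(-81161)/(-1774/((-1*¼)) - 10462) = -(-81161)/(-1774/(-¼) - 10462) = -(-81161)/(-1774*(-4) - 10462) = -(-81161)/(7096 - 10462) = -(-81161)/(-3366) = -(-81161)*(-1)/3366 = -1*81161/3366 = -81161/3366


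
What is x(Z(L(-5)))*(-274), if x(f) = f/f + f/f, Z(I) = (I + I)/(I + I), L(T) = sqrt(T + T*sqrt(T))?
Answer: -548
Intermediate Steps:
L(T) = sqrt(T + T**(3/2))
Z(I) = 1 (Z(I) = (2*I)/((2*I)) = (2*I)*(1/(2*I)) = 1)
x(f) = 2 (x(f) = 1 + 1 = 2)
x(Z(L(-5)))*(-274) = 2*(-274) = -548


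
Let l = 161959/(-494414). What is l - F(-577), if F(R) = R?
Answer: 285114919/494414 ≈ 576.67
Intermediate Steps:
l = -161959/494414 (l = 161959*(-1/494414) = -161959/494414 ≈ -0.32758)
l - F(-577) = -161959/494414 - 1*(-577) = -161959/494414 + 577 = 285114919/494414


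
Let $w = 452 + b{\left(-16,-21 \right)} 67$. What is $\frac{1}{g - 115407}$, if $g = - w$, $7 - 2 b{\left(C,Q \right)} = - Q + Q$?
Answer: $- \frac{2}{232187} \approx -8.6137 \cdot 10^{-6}$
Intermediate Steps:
$b{\left(C,Q \right)} = \frac{7}{2}$ ($b{\left(C,Q \right)} = \frac{7}{2} - \frac{- Q + Q}{2} = \frac{7}{2} - 0 = \frac{7}{2} + 0 = \frac{7}{2}$)
$w = \frac{1373}{2}$ ($w = 452 + \frac{7}{2} \cdot 67 = 452 + \frac{469}{2} = \frac{1373}{2} \approx 686.5$)
$g = - \frac{1373}{2}$ ($g = \left(-1\right) \frac{1373}{2} = - \frac{1373}{2} \approx -686.5$)
$\frac{1}{g - 115407} = \frac{1}{- \frac{1373}{2} - 115407} = \frac{1}{- \frac{232187}{2}} = - \frac{2}{232187}$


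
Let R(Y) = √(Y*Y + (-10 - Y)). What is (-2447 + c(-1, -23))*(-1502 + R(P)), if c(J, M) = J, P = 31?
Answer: 3676896 - 4896*√230 ≈ 3.6026e+6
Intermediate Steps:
R(Y) = √(-10 + Y² - Y) (R(Y) = √(Y² + (-10 - Y)) = √(-10 + Y² - Y))
(-2447 + c(-1, -23))*(-1502 + R(P)) = (-2447 - 1)*(-1502 + √(-10 + 31² - 1*31)) = -2448*(-1502 + √(-10 + 961 - 31)) = -2448*(-1502 + √920) = -2448*(-1502 + 2*√230) = 3676896 - 4896*√230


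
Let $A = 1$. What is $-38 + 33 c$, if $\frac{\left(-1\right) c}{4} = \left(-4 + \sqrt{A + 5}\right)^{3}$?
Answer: $17914 - 7128 \sqrt{6} \approx 454.04$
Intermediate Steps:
$c = - 4 \left(-4 + \sqrt{6}\right)^{3}$ ($c = - 4 \left(-4 + \sqrt{1 + 5}\right)^{3} = - 4 \left(-4 + \sqrt{6}\right)^{3} \approx 14.91$)
$-38 + 33 c = -38 + 33 \left(544 - 216 \sqrt{6}\right) = -38 + \left(17952 - 7128 \sqrt{6}\right) = 17914 - 7128 \sqrt{6}$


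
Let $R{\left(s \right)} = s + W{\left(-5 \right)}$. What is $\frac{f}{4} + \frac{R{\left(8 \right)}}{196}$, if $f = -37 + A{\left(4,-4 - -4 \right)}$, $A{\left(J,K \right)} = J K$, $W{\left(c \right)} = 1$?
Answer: $- \frac{451}{49} \approx -9.2041$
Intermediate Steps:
$R{\left(s \right)} = 1 + s$ ($R{\left(s \right)} = s + 1 = 1 + s$)
$f = -37$ ($f = -37 + 4 \left(-4 - -4\right) = -37 + 4 \left(-4 + 4\right) = -37 + 4 \cdot 0 = -37 + 0 = -37$)
$\frac{f}{4} + \frac{R{\left(8 \right)}}{196} = - \frac{37}{4} + \frac{1 + 8}{196} = \left(-37\right) \frac{1}{4} + 9 \cdot \frac{1}{196} = - \frac{37}{4} + \frac{9}{196} = - \frac{451}{49}$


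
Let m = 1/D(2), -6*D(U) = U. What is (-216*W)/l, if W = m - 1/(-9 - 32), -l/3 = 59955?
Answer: -2928/819385 ≈ -0.0035734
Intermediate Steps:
D(U) = -U/6
l = -179865 (l = -3*59955 = -179865)
m = -3 (m = 1/(-⅙*2) = 1/(-⅓) = -3)
W = -122/41 (W = -3 - 1/(-9 - 32) = -3 - 1/(-41) = -3 - 1*(-1/41) = -3 + 1/41 = -122/41 ≈ -2.9756)
(-216*W)/l = -216*(-122/41)/(-179865) = (26352/41)*(-1/179865) = -2928/819385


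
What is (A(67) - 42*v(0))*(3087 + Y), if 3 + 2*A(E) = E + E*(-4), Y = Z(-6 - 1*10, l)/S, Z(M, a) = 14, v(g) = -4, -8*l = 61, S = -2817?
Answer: 191313430/939 ≈ 2.0374e+5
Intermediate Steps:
l = -61/8 (l = -⅛*61 = -61/8 ≈ -7.6250)
Y = -14/2817 (Y = 14/(-2817) = 14*(-1/2817) = -14/2817 ≈ -0.0049698)
A(E) = -3/2 - 3*E/2 (A(E) = -3/2 + (E + E*(-4))/2 = -3/2 + (E - 4*E)/2 = -3/2 + (-3*E)/2 = -3/2 - 3*E/2)
(A(67) - 42*v(0))*(3087 + Y) = ((-3/2 - 3/2*67) - 42*(-4))*(3087 - 14/2817) = ((-3/2 - 201/2) + 168)*(8696065/2817) = (-102 + 168)*(8696065/2817) = 66*(8696065/2817) = 191313430/939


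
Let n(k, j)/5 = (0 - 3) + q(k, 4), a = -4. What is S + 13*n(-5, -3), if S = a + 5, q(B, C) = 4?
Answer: 66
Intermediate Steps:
n(k, j) = 5 (n(k, j) = 5*((0 - 3) + 4) = 5*(-3 + 4) = 5*1 = 5)
S = 1 (S = -4 + 5 = 1)
S + 13*n(-5, -3) = 1 + 13*5 = 1 + 65 = 66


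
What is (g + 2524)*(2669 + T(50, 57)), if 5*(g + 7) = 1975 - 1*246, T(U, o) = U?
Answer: 38919766/5 ≈ 7.7840e+6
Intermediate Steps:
g = 1694/5 (g = -7 + (1975 - 1*246)/5 = -7 + (1975 - 246)/5 = -7 + (⅕)*1729 = -7 + 1729/5 = 1694/5 ≈ 338.80)
(g + 2524)*(2669 + T(50, 57)) = (1694/5 + 2524)*(2669 + 50) = (14314/5)*2719 = 38919766/5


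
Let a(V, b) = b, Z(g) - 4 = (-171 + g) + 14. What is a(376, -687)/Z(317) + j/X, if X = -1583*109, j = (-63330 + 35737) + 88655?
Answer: -128553957/28297708 ≈ -4.5429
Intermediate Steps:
Z(g) = -153 + g (Z(g) = 4 + ((-171 + g) + 14) = 4 + (-157 + g) = -153 + g)
j = 61062 (j = -27593 + 88655 = 61062)
X = -172547
a(376, -687)/Z(317) + j/X = -687/(-153 + 317) + 61062/(-172547) = -687/164 + 61062*(-1/172547) = -687*1/164 - 61062/172547 = -687/164 - 61062/172547 = -128553957/28297708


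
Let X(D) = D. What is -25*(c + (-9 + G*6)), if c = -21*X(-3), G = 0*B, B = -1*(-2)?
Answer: -1350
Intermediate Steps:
B = 2
G = 0 (G = 0*2 = 0)
c = 63 (c = -21*(-3) = 63)
-25*(c + (-9 + G*6)) = -25*(63 + (-9 + 0*6)) = -25*(63 + (-9 + 0)) = -25*(63 - 9) = -25*54 = -1350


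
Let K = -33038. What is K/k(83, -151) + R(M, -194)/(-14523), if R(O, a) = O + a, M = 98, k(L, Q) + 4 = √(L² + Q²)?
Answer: -319399132/71825917 - 16519*√29690/14837 ≈ -196.29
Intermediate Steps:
k(L, Q) = -4 + √(L² + Q²)
K/k(83, -151) + R(M, -194)/(-14523) = -33038/(-4 + √(83² + (-151)²)) + (98 - 194)/(-14523) = -33038/(-4 + √(6889 + 22801)) - 96*(-1/14523) = -33038/(-4 + √29690) + 32/4841 = 32/4841 - 33038/(-4 + √29690)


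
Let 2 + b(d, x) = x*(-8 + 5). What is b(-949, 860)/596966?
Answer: -1291/298483 ≈ -0.0043252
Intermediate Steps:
b(d, x) = -2 - 3*x (b(d, x) = -2 + x*(-8 + 5) = -2 + x*(-3) = -2 - 3*x)
b(-949, 860)/596966 = (-2 - 3*860)/596966 = (-2 - 2580)*(1/596966) = -2582*1/596966 = -1291/298483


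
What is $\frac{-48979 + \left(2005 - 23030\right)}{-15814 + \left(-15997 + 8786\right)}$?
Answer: $\frac{70004}{23025} \approx 3.0403$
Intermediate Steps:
$\frac{-48979 + \left(2005 - 23030\right)}{-15814 + \left(-15997 + 8786\right)} = \frac{-48979 - 21025}{-15814 - 7211} = - \frac{70004}{-23025} = \left(-70004\right) \left(- \frac{1}{23025}\right) = \frac{70004}{23025}$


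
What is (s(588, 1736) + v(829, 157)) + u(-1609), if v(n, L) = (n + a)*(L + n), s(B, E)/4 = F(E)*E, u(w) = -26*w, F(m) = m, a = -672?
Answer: 12251420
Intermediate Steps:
s(B, E) = 4*E² (s(B, E) = 4*(E*E) = 4*E²)
v(n, L) = (-672 + n)*(L + n) (v(n, L) = (n - 672)*(L + n) = (-672 + n)*(L + n))
(s(588, 1736) + v(829, 157)) + u(-1609) = (4*1736² + (829² - 672*157 - 672*829 + 157*829)) - 26*(-1609) = (4*3013696 + (687241 - 105504 - 557088 + 130153)) + 41834 = (12054784 + 154802) + 41834 = 12209586 + 41834 = 12251420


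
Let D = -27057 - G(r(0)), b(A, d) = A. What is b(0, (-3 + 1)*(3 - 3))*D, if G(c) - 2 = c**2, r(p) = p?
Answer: 0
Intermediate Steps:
G(c) = 2 + c**2
D = -27059 (D = -27057 - (2 + 0**2) = -27057 - (2 + 0) = -27057 - 1*2 = -27057 - 2 = -27059)
b(0, (-3 + 1)*(3 - 3))*D = 0*(-27059) = 0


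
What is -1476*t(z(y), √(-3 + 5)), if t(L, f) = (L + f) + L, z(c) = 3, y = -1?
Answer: -8856 - 1476*√2 ≈ -10943.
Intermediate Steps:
t(L, f) = f + 2*L
-1476*t(z(y), √(-3 + 5)) = -1476*(√(-3 + 5) + 2*3) = -1476*(√2 + 6) = -1476*(6 + √2) = -8856 - 1476*√2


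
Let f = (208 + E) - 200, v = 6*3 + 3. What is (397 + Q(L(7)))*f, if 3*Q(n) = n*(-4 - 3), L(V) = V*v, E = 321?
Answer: 17766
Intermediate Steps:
v = 21 (v = 18 + 3 = 21)
L(V) = 21*V (L(V) = V*21 = 21*V)
f = 329 (f = (208 + 321) - 200 = 529 - 200 = 329)
Q(n) = -7*n/3 (Q(n) = (n*(-4 - 3))/3 = (n*(-7))/3 = (-7*n)/3 = -7*n/3)
(397 + Q(L(7)))*f = (397 - 49*7)*329 = (397 - 7/3*147)*329 = (397 - 343)*329 = 54*329 = 17766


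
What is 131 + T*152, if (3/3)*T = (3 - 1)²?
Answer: 739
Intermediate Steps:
T = 4 (T = (3 - 1)² = 2² = 4)
131 + T*152 = 131 + 4*152 = 131 + 608 = 739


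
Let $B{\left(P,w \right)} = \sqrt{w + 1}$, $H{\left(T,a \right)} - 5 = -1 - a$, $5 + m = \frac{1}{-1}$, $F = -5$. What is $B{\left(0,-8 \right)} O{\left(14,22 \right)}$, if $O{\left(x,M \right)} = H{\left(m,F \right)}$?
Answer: $9 i \sqrt{7} \approx 23.812 i$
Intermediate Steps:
$m = -6$ ($m = -5 + \frac{1}{-1} = -5 - 1 = -6$)
$H{\left(T,a \right)} = 4 - a$ ($H{\left(T,a \right)} = 5 - \left(1 + a\right) = 4 - a$)
$O{\left(x,M \right)} = 9$ ($O{\left(x,M \right)} = 4 - -5 = 4 + 5 = 9$)
$B{\left(P,w \right)} = \sqrt{1 + w}$
$B{\left(0,-8 \right)} O{\left(14,22 \right)} = \sqrt{1 - 8} \cdot 9 = \sqrt{-7} \cdot 9 = i \sqrt{7} \cdot 9 = 9 i \sqrt{7}$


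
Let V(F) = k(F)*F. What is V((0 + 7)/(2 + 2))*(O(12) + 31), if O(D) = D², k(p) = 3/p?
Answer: 525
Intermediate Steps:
V(F) = 3 (V(F) = (3/F)*F = 3)
V((0 + 7)/(2 + 2))*(O(12) + 31) = 3*(12² + 31) = 3*(144 + 31) = 3*175 = 525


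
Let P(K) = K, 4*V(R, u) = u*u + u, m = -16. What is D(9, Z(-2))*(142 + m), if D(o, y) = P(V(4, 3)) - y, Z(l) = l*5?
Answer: 1638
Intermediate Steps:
V(R, u) = u/4 + u**2/4 (V(R, u) = (u*u + u)/4 = (u**2 + u)/4 = (u + u**2)/4 = u/4 + u**2/4)
Z(l) = 5*l
D(o, y) = 3 - y (D(o, y) = (1/4)*3*(1 + 3) - y = (1/4)*3*4 - y = 3 - y)
D(9, Z(-2))*(142 + m) = (3 - 5*(-2))*(142 - 16) = (3 - 1*(-10))*126 = (3 + 10)*126 = 13*126 = 1638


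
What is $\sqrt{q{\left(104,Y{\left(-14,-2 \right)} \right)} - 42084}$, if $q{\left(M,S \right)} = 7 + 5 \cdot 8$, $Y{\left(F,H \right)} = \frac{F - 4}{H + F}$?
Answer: $i \sqrt{42037} \approx 205.03 i$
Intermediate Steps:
$Y{\left(F,H \right)} = \frac{-4 + F}{F + H}$
$q{\left(M,S \right)} = 47$ ($q{\left(M,S \right)} = 7 + 40 = 47$)
$\sqrt{q{\left(104,Y{\left(-14,-2 \right)} \right)} - 42084} = \sqrt{47 - 42084} = \sqrt{-42037} = i \sqrt{42037}$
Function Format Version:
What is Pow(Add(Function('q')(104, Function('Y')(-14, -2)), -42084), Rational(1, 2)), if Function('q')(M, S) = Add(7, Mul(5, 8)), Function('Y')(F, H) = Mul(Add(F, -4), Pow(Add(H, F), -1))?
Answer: Mul(I, Pow(42037, Rational(1, 2))) ≈ Mul(205.03, I)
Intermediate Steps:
Function('Y')(F, H) = Mul(Pow(Add(F, H), -1), Add(-4, F)) (Function('Y')(F, H) = Mul(Add(-4, F), Pow(Add(F, H), -1)) = Mul(Pow(Add(F, H), -1), Add(-4, F)))
Function('q')(M, S) = 47 (Function('q')(M, S) = Add(7, 40) = 47)
Pow(Add(Function('q')(104, Function('Y')(-14, -2)), -42084), Rational(1, 2)) = Pow(Add(47, -42084), Rational(1, 2)) = Pow(-42037, Rational(1, 2)) = Mul(I, Pow(42037, Rational(1, 2)))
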